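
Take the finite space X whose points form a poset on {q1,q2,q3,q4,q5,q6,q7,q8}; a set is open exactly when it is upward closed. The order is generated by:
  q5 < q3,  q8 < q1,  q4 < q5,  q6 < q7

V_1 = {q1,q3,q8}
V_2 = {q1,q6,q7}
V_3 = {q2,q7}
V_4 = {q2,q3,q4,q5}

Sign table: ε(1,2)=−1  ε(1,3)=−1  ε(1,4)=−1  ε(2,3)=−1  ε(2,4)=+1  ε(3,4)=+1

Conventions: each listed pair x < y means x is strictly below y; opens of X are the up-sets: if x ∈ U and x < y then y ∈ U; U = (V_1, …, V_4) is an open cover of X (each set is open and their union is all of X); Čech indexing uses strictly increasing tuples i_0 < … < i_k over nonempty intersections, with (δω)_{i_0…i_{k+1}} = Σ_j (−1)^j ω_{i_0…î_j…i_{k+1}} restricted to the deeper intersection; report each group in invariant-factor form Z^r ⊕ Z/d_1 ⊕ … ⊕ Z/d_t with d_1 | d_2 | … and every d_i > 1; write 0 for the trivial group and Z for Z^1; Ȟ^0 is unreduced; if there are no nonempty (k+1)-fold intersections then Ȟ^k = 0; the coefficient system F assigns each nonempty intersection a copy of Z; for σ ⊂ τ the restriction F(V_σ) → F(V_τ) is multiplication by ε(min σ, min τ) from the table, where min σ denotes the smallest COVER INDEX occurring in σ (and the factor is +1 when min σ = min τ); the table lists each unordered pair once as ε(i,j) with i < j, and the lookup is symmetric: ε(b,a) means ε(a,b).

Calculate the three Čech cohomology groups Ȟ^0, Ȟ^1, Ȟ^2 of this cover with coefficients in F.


cover nerve:
  V12={q1} V14={q3} V23={q7} V34={q2}
C dims 4,4; δ0: rk 4, SNF 1^3·2
Ȟ^0: (4−4)−0=0 ⇒ 0
Ȟ^1: (4−0)−4=0 plus torsion [2] ⇒ Z/2
Ȟ^2: (0−0)−0=0 ⇒ 0

Ȟ^0 ≅ 0, Ȟ^1 ≅ Z/2 and Ȟ^2 ≅ 0


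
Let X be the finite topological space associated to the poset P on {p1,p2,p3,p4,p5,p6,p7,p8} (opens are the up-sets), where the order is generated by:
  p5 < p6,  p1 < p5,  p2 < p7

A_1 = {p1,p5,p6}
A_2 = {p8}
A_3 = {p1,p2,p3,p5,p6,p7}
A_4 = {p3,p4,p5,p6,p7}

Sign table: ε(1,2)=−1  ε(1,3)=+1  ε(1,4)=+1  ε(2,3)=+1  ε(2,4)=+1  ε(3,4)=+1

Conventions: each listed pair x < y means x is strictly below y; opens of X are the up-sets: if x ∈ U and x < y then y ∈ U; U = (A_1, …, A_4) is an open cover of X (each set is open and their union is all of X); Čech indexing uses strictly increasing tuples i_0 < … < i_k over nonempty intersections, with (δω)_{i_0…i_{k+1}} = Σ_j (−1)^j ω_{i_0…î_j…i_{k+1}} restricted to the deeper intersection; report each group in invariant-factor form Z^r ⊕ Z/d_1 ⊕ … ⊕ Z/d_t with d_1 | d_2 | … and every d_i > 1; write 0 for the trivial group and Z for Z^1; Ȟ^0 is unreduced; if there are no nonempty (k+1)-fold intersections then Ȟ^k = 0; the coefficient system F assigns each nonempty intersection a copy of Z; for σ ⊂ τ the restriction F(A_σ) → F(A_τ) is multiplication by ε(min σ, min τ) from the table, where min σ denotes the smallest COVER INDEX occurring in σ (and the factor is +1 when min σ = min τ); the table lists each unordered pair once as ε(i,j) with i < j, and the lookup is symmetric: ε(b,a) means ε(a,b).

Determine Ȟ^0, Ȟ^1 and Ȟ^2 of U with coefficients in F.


nonempty intersections:
  A13={p1,p5,p6} A14={p5,p6} A34={p3,p5,p6,p7}
  A134={p5,p6}
C dims 4,3,1; δ0: rk 2, SNF 1^2; δ1: rk 1, SNF 1^1
Ȟ^0: (4−2)−0=2 ⇒ Z^2
Ȟ^1: (3−1)−2=0 ⇒ 0
Ȟ^2: (1−0)−1=0 ⇒ 0

Ȟ^0 = Z^2, Ȟ^1 = 0, Ȟ^2 = 0


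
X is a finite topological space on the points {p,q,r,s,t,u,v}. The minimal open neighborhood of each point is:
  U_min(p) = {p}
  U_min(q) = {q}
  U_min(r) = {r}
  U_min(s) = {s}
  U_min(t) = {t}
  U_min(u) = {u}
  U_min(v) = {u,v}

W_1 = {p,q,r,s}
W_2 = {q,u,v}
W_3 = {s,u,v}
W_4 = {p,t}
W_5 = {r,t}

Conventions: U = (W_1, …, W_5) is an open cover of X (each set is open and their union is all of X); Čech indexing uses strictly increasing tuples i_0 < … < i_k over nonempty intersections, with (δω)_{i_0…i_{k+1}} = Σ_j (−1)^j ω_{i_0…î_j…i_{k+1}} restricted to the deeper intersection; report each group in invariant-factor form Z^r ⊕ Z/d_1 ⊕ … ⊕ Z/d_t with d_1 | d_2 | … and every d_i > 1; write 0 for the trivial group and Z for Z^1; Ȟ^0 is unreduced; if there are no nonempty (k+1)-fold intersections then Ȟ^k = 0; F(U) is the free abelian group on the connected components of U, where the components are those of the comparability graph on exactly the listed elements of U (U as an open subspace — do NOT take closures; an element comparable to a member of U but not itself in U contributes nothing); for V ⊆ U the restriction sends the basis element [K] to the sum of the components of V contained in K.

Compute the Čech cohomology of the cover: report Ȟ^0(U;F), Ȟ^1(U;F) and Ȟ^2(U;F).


nerve of the cover:
  W12={q} W13={s} W14={p} W15={r} W23={u,v} W45={t}
components per intersection:
  W1: {p} {q} {r} {s}
  W2: {q} {u,v}
  W3: {s} {u,v}
  W4: {p} {t}
  W5: {r} {t}
  W12: {q}
  W13: {s}
  W14: {p}
  W15: {r}
  W23: {u,v}
  W45: {t}
C dims 12,6; δ0: rk 6, SNF 1^6
Ȟ^0 = (12 − 6) − 0 = 6, so Ȟ^0 ≅ Z^6
Ȟ^1 = (6 − 0) − 6 = 0, so Ȟ^1 ≅ 0
Ȟ^2 = (0 − 0) − 0 = 0, so Ȟ^2 ≅ 0

Ȟ^0 = Z^6; Ȟ^1 = 0; Ȟ^2 = 0


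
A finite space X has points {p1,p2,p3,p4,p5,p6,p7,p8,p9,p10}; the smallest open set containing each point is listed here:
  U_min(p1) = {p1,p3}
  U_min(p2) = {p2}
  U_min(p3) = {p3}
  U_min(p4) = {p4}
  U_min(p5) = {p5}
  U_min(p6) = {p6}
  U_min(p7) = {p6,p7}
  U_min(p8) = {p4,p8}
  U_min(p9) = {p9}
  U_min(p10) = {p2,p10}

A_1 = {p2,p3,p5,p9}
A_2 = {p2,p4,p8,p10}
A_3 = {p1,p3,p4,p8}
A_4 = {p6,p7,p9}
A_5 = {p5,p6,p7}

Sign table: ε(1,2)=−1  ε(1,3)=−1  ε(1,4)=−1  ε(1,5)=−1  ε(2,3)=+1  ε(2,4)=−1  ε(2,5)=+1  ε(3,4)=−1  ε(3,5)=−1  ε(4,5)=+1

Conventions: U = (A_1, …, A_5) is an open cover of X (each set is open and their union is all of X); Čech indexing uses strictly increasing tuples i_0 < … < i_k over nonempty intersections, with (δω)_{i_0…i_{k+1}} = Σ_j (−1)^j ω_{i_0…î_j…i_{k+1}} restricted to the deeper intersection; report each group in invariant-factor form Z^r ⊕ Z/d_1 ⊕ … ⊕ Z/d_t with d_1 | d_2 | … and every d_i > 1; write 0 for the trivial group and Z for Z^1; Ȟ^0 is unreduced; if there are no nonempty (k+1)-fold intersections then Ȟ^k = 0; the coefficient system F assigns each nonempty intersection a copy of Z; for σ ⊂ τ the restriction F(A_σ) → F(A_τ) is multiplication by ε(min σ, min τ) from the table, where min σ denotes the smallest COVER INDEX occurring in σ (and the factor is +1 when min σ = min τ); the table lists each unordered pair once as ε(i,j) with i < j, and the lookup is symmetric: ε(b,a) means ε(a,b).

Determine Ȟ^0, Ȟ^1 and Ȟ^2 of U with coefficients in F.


nonempty overlaps:
  A12={p2} A13={p3} A14={p9} A15={p5} A23={p4,p8} A45={p6,p7}
C dims 5,6; δ0: rk 4, SNF 1^4
degree 0: 5−4−0 = 1 → Ȟ^0 ≅ Z
degree 1: 6−0−4 = 2 → Ȟ^1 ≅ Z^2
degree 2: 0−0−0 = 0 → Ȟ^2 ≅ 0

Ȟ^0 = Z,  Ȟ^1 = Z^2,  Ȟ^2 = 0


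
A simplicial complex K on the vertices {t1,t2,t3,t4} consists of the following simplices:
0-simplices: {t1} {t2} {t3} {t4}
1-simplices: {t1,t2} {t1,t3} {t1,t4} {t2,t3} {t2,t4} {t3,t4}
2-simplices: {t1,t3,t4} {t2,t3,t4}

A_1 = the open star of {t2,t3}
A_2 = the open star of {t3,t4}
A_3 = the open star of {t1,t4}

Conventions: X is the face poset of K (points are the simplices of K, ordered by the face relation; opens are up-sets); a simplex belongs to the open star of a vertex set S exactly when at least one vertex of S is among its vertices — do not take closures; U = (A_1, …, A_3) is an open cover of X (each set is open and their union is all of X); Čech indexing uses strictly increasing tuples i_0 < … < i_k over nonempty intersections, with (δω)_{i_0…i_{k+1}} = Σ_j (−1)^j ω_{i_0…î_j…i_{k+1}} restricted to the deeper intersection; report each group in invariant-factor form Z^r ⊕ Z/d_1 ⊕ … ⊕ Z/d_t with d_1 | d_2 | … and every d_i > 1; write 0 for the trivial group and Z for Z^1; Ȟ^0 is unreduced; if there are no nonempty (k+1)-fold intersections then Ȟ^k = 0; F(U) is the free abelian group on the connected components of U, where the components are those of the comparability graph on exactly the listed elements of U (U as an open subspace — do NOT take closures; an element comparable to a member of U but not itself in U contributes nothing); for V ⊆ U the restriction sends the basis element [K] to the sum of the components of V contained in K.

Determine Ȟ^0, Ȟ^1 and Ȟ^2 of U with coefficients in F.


Ȟ^0 = Z,  Ȟ^1 = Z,  Ȟ^2 = 0

intersection data:
  A1={{t2},{t3},{t1,t2},{t1,t3},{t2,t3},{t2,t4},{t3,t4},{t1,t3,t4},{t2,t3,t4}} A2={{t3},{t4},{t1,t3},{t1,t4},{t2,t3},{t2,t4},{t3,t4},{t1,t3,t4},{t2,t3,t4}} A3={{t1},{t4},{t1,t2},{t1,t3},{t1,t4},{t2,t4},{t3,t4},{t1,t3,t4},{t2,t3,t4}}
  A12={{t3},{t1,t3},{t2,t3},{t2,t4},{t3,t4},{t1,t3,t4},{t2,t3,t4}} A13={{t1,t2},{t1,t3},{t2,t4},{t3,t4},{t1,t3,t4},{t2,t3,t4}} A23={{t4},{t1,t3},{t1,t4},{t2,t4},{t3,t4},{t1,t3,t4},{t2,t3,t4}}
  A123={{t1,t3},{t2,t4},{t3,t4},{t1,t3,t4},{t2,t3,t4}}
components per intersection:
  A1: {{t2},{t3},{t1,t2},{t1,t3},{t2,t3},{t2,t4},{t3,t4},{t1,t3,t4},{t2,t3,t4}}
  A2: {{t3},{t4},{t1,t3},{t1,t4},{t2,t3},{t2,t4},{t3,t4},{t1,t3,t4},{t2,t3,t4}}
  A3: {{t1},{t4},{t1,t2},{t1,t3},{t1,t4},{t2,t4},{t3,t4},{t1,t3,t4},{t2,t3,t4}}
  A12: {{t3},{t1,t3},{t2,t3},{t2,t4},{t3,t4},{t1,t3,t4},{t2,t3,t4}}
  A13: {{t1,t2}} {{t1,t3},{t2,t4},{t3,t4},{t1,t3,t4},{t2,t3,t4}}
  A23: {{t4},{t1,t3},{t1,t4},{t2,t4},{t3,t4},{t1,t3,t4},{t2,t3,t4}}
  A123: {{t1,t3},{t2,t4},{t3,t4},{t1,t3,t4},{t2,t3,t4}}
C dims 3,4,1; δ0: rk 2, SNF 1^2; δ1: rk 1, SNF 1^1
Ȟ^0 = (3 − 2) − 0 = 1, so Ȟ^0 ≅ Z
Ȟ^1 = (4 − 1) − 2 = 1, so Ȟ^1 ≅ Z
Ȟ^2 = (1 − 0) − 1 = 0, so Ȟ^2 ≅ 0


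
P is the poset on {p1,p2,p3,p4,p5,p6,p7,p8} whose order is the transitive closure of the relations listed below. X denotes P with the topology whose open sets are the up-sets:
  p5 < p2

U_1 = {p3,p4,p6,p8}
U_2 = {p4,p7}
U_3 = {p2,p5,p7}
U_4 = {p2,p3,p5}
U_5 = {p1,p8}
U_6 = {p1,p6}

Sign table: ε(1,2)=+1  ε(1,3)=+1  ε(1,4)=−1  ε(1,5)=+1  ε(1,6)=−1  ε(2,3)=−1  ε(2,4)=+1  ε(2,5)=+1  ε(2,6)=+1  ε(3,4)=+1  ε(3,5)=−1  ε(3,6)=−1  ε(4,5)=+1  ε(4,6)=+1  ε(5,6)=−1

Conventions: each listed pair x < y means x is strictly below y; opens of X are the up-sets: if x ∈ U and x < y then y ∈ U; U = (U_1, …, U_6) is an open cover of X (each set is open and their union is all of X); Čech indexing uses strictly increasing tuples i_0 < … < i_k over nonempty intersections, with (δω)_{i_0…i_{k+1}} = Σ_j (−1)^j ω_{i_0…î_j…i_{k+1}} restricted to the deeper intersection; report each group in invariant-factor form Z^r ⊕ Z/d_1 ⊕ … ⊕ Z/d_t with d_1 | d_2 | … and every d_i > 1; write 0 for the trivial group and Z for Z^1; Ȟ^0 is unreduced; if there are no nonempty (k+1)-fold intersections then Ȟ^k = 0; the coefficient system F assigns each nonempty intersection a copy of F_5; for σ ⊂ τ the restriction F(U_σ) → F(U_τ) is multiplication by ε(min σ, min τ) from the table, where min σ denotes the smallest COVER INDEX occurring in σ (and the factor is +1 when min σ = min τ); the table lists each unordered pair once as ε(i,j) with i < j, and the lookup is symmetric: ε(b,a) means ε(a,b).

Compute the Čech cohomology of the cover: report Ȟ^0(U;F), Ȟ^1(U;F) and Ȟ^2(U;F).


Ȟ^0 = Z/5,  Ȟ^1 = Z/5 ⊕ Z/5,  Ȟ^2 = 0

nerve of the cover:
  U12={p4} U14={p3} U15={p8} U16={p6} U23={p7} U34={p2,p5} U56={p1}
C dims 6,7; δ0: rk_F5 5
Ȟ^0 = (6 − 5) − 0 = 1, so Ȟ^0 ≅ Z/5
Ȟ^1 = (7 − 0) − 5 = 2, so Ȟ^1 ≅ Z/5 ⊕ Z/5
Ȟ^2 = (0 − 0) − 0 = 0, so Ȟ^2 ≅ 0


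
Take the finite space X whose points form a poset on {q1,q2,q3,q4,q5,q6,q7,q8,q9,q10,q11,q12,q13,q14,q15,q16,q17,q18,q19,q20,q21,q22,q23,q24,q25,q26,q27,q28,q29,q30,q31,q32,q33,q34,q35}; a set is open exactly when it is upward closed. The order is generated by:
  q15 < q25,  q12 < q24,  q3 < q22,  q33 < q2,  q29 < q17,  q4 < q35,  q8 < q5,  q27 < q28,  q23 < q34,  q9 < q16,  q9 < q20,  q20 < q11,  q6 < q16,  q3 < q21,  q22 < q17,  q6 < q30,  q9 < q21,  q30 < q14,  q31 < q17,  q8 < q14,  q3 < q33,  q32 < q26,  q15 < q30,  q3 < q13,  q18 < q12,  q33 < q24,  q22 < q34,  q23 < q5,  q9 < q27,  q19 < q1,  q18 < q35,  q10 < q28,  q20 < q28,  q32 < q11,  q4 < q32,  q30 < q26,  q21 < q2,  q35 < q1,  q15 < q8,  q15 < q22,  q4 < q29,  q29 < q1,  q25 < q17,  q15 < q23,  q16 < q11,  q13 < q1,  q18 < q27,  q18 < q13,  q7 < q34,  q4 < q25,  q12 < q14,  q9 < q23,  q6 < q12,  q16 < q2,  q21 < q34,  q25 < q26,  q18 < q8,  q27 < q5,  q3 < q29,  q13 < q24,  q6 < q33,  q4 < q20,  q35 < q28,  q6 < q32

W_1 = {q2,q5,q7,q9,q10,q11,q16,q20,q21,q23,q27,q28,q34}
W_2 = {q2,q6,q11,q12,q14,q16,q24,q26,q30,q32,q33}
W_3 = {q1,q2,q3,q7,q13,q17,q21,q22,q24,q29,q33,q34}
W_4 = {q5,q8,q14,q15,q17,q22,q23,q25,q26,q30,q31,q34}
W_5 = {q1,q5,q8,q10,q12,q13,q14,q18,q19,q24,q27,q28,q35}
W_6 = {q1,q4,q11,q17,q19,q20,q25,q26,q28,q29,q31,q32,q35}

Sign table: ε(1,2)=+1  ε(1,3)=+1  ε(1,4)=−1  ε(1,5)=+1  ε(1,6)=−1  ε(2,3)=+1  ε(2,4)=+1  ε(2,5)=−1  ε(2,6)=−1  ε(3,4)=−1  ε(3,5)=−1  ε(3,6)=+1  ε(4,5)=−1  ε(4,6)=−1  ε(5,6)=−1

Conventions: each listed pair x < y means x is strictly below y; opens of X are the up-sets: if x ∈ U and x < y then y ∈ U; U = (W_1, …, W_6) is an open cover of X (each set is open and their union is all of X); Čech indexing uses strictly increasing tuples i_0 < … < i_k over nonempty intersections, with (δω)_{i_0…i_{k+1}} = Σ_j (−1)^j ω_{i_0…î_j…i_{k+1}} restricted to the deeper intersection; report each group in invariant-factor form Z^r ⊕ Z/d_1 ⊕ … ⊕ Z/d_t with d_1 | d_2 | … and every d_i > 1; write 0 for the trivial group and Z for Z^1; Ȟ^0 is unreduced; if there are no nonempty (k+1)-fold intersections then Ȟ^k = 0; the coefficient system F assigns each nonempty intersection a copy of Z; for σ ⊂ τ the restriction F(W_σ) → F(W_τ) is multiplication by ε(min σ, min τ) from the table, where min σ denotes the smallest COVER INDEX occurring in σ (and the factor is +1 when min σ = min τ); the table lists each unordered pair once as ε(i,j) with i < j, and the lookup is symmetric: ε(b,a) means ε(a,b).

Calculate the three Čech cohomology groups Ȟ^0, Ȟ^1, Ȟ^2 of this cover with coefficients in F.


Ȟ^0(U;F) ≅ 0, Ȟ^1(U;F) ≅ Z/2 and Ȟ^2(U;F) ≅ Z

cover nerve:
  W12={q2,q11,q16} W13={q2,q7,q21,q34} W14={q5,q23,q34} W15={q5,q10,q27,q28} W16={q11,q20,q28} W23={q2,q24,q33} W24={q14,q26,q30} W25={q12,q14,q24} W26={q11,q26,q32} W34={q17,q22,q34} W35={q1,q13,q24} W36={q1,q17,q29} W45={q5,q8,q14} W46={q17,q25,q26,q31} W56={q1,q19,q28,q35}
  W123={q2} W126={q11} W134={q34} W145={q5} W156={q28} W235={q24} W245={q14} W246={q26} W346={q17} W356={q1}
C dims 6,15,10; δ0: rk 6, SNF 1^5·2; δ1: rk 9, SNF 1^9
Ȟ^0: (6−6)−0=0 ⇒ 0
Ȟ^1: (15−9)−6=0 plus torsion [2] ⇒ Z/2
Ȟ^2: (10−0)−9=1 ⇒ Z


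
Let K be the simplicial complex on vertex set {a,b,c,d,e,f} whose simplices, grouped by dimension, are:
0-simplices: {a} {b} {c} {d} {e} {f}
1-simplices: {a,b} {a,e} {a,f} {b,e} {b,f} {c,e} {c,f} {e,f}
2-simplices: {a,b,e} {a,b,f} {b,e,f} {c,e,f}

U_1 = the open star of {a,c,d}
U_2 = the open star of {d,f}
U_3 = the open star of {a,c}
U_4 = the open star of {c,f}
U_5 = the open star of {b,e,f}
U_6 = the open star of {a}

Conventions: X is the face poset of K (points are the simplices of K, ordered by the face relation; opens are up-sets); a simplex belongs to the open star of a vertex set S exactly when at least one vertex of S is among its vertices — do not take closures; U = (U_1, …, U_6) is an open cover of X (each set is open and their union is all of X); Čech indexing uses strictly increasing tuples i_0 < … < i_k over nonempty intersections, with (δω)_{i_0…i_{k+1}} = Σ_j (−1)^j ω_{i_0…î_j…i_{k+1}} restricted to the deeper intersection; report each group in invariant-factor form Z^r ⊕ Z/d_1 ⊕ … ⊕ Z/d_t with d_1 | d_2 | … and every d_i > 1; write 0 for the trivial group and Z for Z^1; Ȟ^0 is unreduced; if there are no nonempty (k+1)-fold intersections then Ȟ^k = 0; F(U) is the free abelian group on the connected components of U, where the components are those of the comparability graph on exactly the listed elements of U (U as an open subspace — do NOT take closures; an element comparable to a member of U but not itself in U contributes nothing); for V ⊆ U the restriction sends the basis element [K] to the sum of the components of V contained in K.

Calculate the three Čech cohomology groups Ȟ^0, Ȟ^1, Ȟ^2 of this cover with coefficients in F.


Ȟ^0 ≅ Z^2, Ȟ^1 ≅ 0, Ȟ^2 ≅ 0

nonempty intersections:
  U1={{a},{c},{d},{a,b},{a,e},{a,f},{c,e},{c,f},{a,b,e},{a,b,f},{c,e,f}} U2={{d},{f},{a,f},{b,f},{c,f},{e,f},{a,b,f},{b,e,f},{c,e,f}} U3={{a},{c},{a,b},{a,e},{a,f},{c,e},{c,f},{a,b,e},{a,b,f},{c,e,f}} U4={{c},{f},{a,f},{b,f},{c,e},{c,f},{e,f},{a,b,f},{b,e,f},{c,e,f}} U5={{b},{e},{f},{a,b},{a,e},{a,f},{b,e},{b,f},{c,e},{c,f},{e,f},{a,b,e},{a,b,f},{b,e,f},{c,e,f}} U6={{a},{a,b},{a,e},{a,f},{a,b,e},{a,b,f}}
  U12={{d},{a,f},{c,f},{a,b,f},{c,e,f}} U13={{a},{c},{a,b},{a,e},{a,f},{c,e},{c,f},{a,b,e},{a,b,f},{c,e,f}} U14={{c},{a,f},{c,e},{c,f},{a,b,f},{c,e,f}} U15={{a,b},{a,e},{a,f},{c,e},{c,f},{a,b,e},{a,b,f},{c,e,f}} U16={{a},{a,b},{a,e},{a,f},{a,b,e},{a,b,f}} U23={{a,f},{c,f},{a,b,f},{c,e,f}} U24={{f},{a,f},{b,f},{c,f},{e,f},{a,b,f},{b,e,f},{c,e,f}} U25={{f},{a,f},{b,f},{c,f},{e,f},{a,b,f},{b,e,f},{c,e,f}} U26={{a,f},{a,b,f}} U34={{c},{a,f},{c,e},{c,f},{a,b,f},{c,e,f}} U35={{a,b},{a,e},{a,f},{c,e},{c,f},{a,b,e},{a,b,f},{c,e,f}} U36={{a},{a,b},{a,e},{a,f},{a,b,e},{a,b,f}} U45={{f},{a,f},{b,f},{c,e},{c,f},{e,f},{a,b,f},{b,e,f},{c,e,f}} U46={{a,f},{a,b,f}} U56={{a,b},{a,e},{a,f},{a,b,e},{a,b,f}}
  U123={{a,f},{c,f},{a,b,f},{c,e,f}} U124={{a,f},{c,f},{a,b,f},{c,e,f}} U125={{a,f},{c,f},{a,b,f},{c,e,f}} U126={{a,f},{a,b,f}} U134={{c},{a,f},{c,e},{c,f},{a,b,f},{c,e,f}} U135={{a,b},{a,e},{a,f},{c,e},{c,f},{a,b,e},{a,b,f},{c,e,f}} U136={{a},{a,b},{a,e},{a,f},{a,b,e},{a,b,f}} U145={{a,f},{c,e},{c,f},{a,b,f},{c,e,f}} U146={{a,f},{a,b,f}} U156={{a,b},{a,e},{a,f},{a,b,e},{a,b,f}} U234={{a,f},{c,f},{a,b,f},{c,e,f}} U235={{a,f},{c,f},{a,b,f},{c,e,f}} U236={{a,f},{a,b,f}} U245={{f},{a,f},{b,f},{c,f},{e,f},{a,b,f},{b,e,f},{c,e,f}} U246={{a,f},{a,b,f}} U256={{a,f},{a,b,f}} U345={{a,f},{c,e},{c,f},{a,b,f},{c,e,f}} U346={{a,f},{a,b,f}} U356={{a,b},{a,e},{a,f},{a,b,e},{a,b,f}} U456={{a,f},{a,b,f}}
  U1234={{a,f},{c,f},{a,b,f},{c,e,f}} U1235={{a,f},{c,f},{a,b,f},{c,e,f}} U1236={{a,f},{a,b,f}} U1245={{a,f},{c,f},{a,b,f},{c,e,f}} U1246={{a,f},{a,b,f}} U1256={{a,f},{a,b,f}} U1345={{a,f},{c,e},{c,f},{a,b,f},{c,e,f}} U1346={{a,f},{a,b,f}} U1356={{a,b},{a,e},{a,f},{a,b,e},{a,b,f}} U1456={{a,f},{a,b,f}} U2345={{a,f},{c,f},{a,b,f},{c,e,f}} U2346={{a,f},{a,b,f}} U2356={{a,f},{a,b,f}} U2456={{a,f},{a,b,f}} U3456={{a,f},{a,b,f}}
  U12345={{a,f},{c,f},{a,b,f},{c,e,f}} U12346={{a,f},{a,b,f}} U12356={{a,f},{a,b,f}} U12456={{a,f},{a,b,f}} U13456={{a,f},{a,b,f}} U23456={{a,f},{a,b,f}}
  U123456={{a,f},{a,b,f}}
components per intersection:
  U1: {{a},{a,b},{a,e},{a,f},{a,b,e},{a,b,f}} {{c},{c,e},{c,f},{c,e,f}} {{d}}
  U2: {{d}} {{f},{a,f},{b,f},{c,f},{e,f},{a,b,f},{b,e,f},{c,e,f}}
  U3: {{a},{a,b},{a,e},{a,f},{a,b,e},{a,b,f}} {{c},{c,e},{c,f},{c,e,f}}
  U4: {{c},{f},{a,f},{b,f},{c,e},{c,f},{e,f},{a,b,f},{b,e,f},{c,e,f}}
  U5: {{b},{e},{f},{a,b},{a,e},{a,f},{b,e},{b,f},{c,e},{c,f},{e,f},{a,b,e},{a,b,f},{b,e,f},{c,e,f}}
  U6: {{a},{a,b},{a,e},{a,f},{a,b,e},{a,b,f}}
  U12: {{d}} {{a,f},{a,b,f}} {{c,f},{c,e,f}}
  U13: {{a},{a,b},{a,e},{a,f},{a,b,e},{a,b,f}} {{c},{c,e},{c,f},{c,e,f}}
  U14: {{c},{c,e},{c,f},{c,e,f}} {{a,f},{a,b,f}}
  U15: {{a,b},{a,e},{a,f},{a,b,e},{a,b,f}} {{c,e},{c,f},{c,e,f}}
  U16: {{a},{a,b},{a,e},{a,f},{a,b,e},{a,b,f}}
  U23: {{a,f},{a,b,f}} {{c,f},{c,e,f}}
  U24: {{f},{a,f},{b,f},{c,f},{e,f},{a,b,f},{b,e,f},{c,e,f}}
  U25: {{f},{a,f},{b,f},{c,f},{e,f},{a,b,f},{b,e,f},{c,e,f}}
  U26: {{a,f},{a,b,f}}
  U34: {{c},{c,e},{c,f},{c,e,f}} {{a,f},{a,b,f}}
  U35: {{a,b},{a,e},{a,f},{a,b,e},{a,b,f}} {{c,e},{c,f},{c,e,f}}
  U36: {{a},{a,b},{a,e},{a,f},{a,b,e},{a,b,f}}
  U45: {{f},{a,f},{b,f},{c,e},{c,f},{e,f},{a,b,f},{b,e,f},{c,e,f}}
  U46: {{a,f},{a,b,f}}
  U56: {{a,b},{a,e},{a,f},{a,b,e},{a,b,f}}
  U123: {{a,f},{a,b,f}} {{c,f},{c,e,f}}
  U124: {{a,f},{a,b,f}} {{c,f},{c,e,f}}
  U125: {{a,f},{a,b,f}} {{c,f},{c,e,f}}
  U126: {{a,f},{a,b,f}}
  U134: {{c},{c,e},{c,f},{c,e,f}} {{a,f},{a,b,f}}
  U135: {{a,b},{a,e},{a,f},{a,b,e},{a,b,f}} {{c,e},{c,f},{c,e,f}}
  U136: {{a},{a,b},{a,e},{a,f},{a,b,e},{a,b,f}}
  U145: {{a,f},{a,b,f}} {{c,e},{c,f},{c,e,f}}
  U146: {{a,f},{a,b,f}}
  U156: {{a,b},{a,e},{a,f},{a,b,e},{a,b,f}}
  U234: {{a,f},{a,b,f}} {{c,f},{c,e,f}}
  U235: {{a,f},{a,b,f}} {{c,f},{c,e,f}}
  U236: {{a,f},{a,b,f}}
  U245: {{f},{a,f},{b,f},{c,f},{e,f},{a,b,f},{b,e,f},{c,e,f}}
  U246: {{a,f},{a,b,f}}
  U256: {{a,f},{a,b,f}}
  U345: {{a,f},{a,b,f}} {{c,e},{c,f},{c,e,f}}
  U346: {{a,f},{a,b,f}}
  U356: {{a,b},{a,e},{a,f},{a,b,e},{a,b,f}}
  U456: {{a,f},{a,b,f}}
  U1234: {{a,f},{a,b,f}} {{c,f},{c,e,f}}
  U1235: {{a,f},{a,b,f}} {{c,f},{c,e,f}}
  U1236: {{a,f},{a,b,f}}
  U1245: {{a,f},{a,b,f}} {{c,f},{c,e,f}}
  U1246: {{a,f},{a,b,f}}
  U1256: {{a,f},{a,b,f}}
  U1345: {{a,f},{a,b,f}} {{c,e},{c,f},{c,e,f}}
  U1346: {{a,f},{a,b,f}}
  U1356: {{a,b},{a,e},{a,f},{a,b,e},{a,b,f}}
  U1456: {{a,f},{a,b,f}}
  U2345: {{a,f},{a,b,f}} {{c,f},{c,e,f}}
  U2346: {{a,f},{a,b,f}}
  U2356: {{a,f},{a,b,f}}
  U2456: {{a,f},{a,b,f}}
  U3456: {{a,f},{a,b,f}}
  U12345: {{a,f},{a,b,f}} {{c,f},{c,e,f}}
  U12346: {{a,f},{a,b,f}}
  U12356: {{a,f},{a,b,f}}
  U12456: {{a,f},{a,b,f}}
  U13456: {{a,f},{a,b,f}}
  U23456: {{a,f},{a,b,f}}
  U123456: {{a,f},{a,b,f}}
C dims 10,23,29,20; δ0: rk 8, SNF 1^8; δ1: rk 15, SNF 1^15; δ2: rk 14, SNF 1^14
Ȟ^0: (10−8)−0=2 ⇒ Z^2
Ȟ^1: (23−15)−8=0 ⇒ 0
Ȟ^2: (29−14)−15=0 ⇒ 0


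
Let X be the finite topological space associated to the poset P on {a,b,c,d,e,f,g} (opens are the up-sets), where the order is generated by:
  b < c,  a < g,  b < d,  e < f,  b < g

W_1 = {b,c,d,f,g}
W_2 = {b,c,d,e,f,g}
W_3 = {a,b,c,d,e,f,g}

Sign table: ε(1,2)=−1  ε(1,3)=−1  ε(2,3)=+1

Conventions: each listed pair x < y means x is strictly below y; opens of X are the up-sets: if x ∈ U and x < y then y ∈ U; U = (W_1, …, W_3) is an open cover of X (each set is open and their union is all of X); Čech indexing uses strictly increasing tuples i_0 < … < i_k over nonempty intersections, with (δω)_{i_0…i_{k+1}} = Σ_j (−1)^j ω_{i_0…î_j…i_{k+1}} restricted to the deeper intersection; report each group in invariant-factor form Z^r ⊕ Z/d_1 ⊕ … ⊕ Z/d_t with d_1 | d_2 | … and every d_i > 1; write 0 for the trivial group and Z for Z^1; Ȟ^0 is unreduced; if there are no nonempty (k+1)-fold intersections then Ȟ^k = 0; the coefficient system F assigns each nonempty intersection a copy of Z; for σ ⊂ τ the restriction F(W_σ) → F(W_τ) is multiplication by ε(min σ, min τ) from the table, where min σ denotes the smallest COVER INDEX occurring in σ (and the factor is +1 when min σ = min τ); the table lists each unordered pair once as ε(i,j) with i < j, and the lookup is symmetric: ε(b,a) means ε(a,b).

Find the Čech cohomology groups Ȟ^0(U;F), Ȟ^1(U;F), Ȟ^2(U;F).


Ȟ^0(U;F) ≅ Z, Ȟ^1(U;F) ≅ 0, Ȟ^2(U;F) ≅ 0

nonempty overlaps:
  W12={b,c,d,f,g} W13={b,c,d,f,g} W23={b,c,d,e,f,g}
  W123={b,c,d,f,g}
C dims 3,3,1; δ0: rk 2, SNF 1^2; δ1: rk 1, SNF 1^1
degree 0: 3−2−0 = 1 → Ȟ^0 ≅ Z
degree 1: 3−1−2 = 0 → Ȟ^1 ≅ 0
degree 2: 1−0−1 = 0 → Ȟ^2 ≅ 0


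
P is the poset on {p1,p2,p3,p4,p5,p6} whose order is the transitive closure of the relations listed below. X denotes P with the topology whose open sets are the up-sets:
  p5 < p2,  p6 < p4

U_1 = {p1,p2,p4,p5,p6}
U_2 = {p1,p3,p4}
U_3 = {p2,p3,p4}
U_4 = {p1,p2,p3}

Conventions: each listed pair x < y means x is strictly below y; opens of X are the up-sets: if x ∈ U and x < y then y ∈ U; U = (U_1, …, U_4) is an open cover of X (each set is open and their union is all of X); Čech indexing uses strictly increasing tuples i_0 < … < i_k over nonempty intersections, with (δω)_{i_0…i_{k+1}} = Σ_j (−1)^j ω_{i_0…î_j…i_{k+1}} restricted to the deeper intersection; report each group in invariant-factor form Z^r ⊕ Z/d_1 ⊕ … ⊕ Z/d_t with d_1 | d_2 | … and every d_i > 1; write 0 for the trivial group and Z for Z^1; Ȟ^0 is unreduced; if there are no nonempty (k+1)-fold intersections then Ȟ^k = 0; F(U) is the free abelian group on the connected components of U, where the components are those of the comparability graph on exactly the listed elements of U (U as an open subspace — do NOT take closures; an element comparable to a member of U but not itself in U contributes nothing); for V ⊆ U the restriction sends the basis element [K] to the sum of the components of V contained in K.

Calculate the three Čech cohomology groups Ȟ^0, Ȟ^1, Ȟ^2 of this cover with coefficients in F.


nerve simplices:
  U12={p1,p4} U13={p2,p4} U14={p1,p2} U23={p3,p4} U24={p1,p3} U34={p2,p3}
  U123={p4} U124={p1} U134={p2} U234={p3}
components per intersection:
  U1: {p1} {p2,p5} {p4,p6}
  U2: {p1} {p3} {p4}
  U3: {p2} {p3} {p4}
  U4: {p1} {p2} {p3}
  U12: {p1} {p4}
  U13: {p2} {p4}
  U14: {p1} {p2}
  U23: {p3} {p4}
  U24: {p1} {p3}
  U34: {p2} {p3}
  U123: {p4}
  U124: {p1}
  U134: {p2}
  U234: {p3}
C dims 12,12,4; δ0: rk 8, SNF 1^8; δ1: rk 4, SNF 1^4
degree 0: 12−8−0 = 4 → Ȟ^0 ≅ Z^4
degree 1: 12−4−8 = 0 → Ȟ^1 ≅ 0
degree 2: 4−0−4 = 0 → Ȟ^2 ≅ 0

Ȟ^0 = Z^4, Ȟ^1 = 0 and Ȟ^2 = 0


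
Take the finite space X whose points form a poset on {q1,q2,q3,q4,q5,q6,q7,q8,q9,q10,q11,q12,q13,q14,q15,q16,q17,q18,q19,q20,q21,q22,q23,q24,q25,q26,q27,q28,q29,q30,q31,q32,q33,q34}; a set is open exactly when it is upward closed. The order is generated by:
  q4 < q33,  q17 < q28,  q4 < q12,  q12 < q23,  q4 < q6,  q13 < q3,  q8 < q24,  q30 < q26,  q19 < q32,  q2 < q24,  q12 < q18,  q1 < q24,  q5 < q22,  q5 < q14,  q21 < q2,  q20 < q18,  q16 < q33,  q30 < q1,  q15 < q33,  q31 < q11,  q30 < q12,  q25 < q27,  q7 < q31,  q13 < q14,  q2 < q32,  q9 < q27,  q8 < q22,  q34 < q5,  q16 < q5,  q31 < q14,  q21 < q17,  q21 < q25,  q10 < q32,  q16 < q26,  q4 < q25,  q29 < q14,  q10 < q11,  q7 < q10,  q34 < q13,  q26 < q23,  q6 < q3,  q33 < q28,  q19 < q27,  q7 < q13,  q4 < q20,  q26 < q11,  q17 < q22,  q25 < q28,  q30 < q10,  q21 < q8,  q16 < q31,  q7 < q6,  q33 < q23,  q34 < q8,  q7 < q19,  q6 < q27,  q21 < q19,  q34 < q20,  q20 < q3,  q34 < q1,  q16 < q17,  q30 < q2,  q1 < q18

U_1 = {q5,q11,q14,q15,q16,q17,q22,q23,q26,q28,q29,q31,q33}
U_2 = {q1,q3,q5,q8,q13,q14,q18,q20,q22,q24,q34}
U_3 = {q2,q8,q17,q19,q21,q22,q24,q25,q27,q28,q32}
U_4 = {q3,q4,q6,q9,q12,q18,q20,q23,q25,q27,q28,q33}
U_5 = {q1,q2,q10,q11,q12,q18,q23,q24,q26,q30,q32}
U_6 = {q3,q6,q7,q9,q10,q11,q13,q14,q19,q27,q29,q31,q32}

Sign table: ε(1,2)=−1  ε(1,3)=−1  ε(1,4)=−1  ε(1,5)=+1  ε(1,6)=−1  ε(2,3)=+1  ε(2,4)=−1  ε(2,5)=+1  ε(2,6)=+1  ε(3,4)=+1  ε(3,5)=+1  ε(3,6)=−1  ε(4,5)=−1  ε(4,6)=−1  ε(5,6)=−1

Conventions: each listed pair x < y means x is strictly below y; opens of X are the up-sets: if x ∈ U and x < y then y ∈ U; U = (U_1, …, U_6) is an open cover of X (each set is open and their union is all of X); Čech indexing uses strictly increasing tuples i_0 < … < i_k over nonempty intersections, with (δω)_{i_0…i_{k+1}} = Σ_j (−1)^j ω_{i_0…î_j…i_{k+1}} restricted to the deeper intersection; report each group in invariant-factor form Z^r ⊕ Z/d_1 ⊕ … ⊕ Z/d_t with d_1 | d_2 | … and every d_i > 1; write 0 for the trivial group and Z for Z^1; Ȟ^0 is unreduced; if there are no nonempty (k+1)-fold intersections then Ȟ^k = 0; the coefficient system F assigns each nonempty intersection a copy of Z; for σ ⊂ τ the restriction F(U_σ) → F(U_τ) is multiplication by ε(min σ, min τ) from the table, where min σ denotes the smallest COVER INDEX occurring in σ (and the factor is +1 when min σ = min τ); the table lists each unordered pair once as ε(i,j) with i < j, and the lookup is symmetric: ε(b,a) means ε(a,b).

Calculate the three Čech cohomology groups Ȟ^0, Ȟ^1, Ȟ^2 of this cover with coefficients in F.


intersection data:
  U12={q5,q14,q22} U13={q17,q22,q28} U14={q23,q28,q33} U15={q11,q23,q26} U16={q11,q14,q29,q31} U23={q8,q22,q24} U24={q3,q18,q20} U25={q1,q18,q24} U26={q3,q13,q14} U34={q25,q27,q28} U35={q2,q24,q32} U36={q19,q27,q32} U45={q12,q18,q23} U46={q3,q6,q9,q27} U56={q10,q11,q32}
  U123={q22} U126={q14} U134={q28} U145={q23} U156={q11} U235={q24} U245={q18} U246={q3} U346={q27} U356={q32}
C dims 6,15,10; δ0: rk 6, SNF 1^5·2; δ1: rk 9, SNF 1^9
Ȟ^0 = (6 − 6) − 0 = 0, so Ȟ^0 ≅ 0
Ȟ^1 = (15 − 9) − 6 = 0 plus torsion [2], so Ȟ^1 ≅ Z/2
Ȟ^2 = (10 − 0) − 9 = 1, so Ȟ^2 ≅ Z

Ȟ^0(U;F) ≅ 0,  Ȟ^1(U;F) ≅ Z/2,  Ȟ^2(U;F) ≅ Z


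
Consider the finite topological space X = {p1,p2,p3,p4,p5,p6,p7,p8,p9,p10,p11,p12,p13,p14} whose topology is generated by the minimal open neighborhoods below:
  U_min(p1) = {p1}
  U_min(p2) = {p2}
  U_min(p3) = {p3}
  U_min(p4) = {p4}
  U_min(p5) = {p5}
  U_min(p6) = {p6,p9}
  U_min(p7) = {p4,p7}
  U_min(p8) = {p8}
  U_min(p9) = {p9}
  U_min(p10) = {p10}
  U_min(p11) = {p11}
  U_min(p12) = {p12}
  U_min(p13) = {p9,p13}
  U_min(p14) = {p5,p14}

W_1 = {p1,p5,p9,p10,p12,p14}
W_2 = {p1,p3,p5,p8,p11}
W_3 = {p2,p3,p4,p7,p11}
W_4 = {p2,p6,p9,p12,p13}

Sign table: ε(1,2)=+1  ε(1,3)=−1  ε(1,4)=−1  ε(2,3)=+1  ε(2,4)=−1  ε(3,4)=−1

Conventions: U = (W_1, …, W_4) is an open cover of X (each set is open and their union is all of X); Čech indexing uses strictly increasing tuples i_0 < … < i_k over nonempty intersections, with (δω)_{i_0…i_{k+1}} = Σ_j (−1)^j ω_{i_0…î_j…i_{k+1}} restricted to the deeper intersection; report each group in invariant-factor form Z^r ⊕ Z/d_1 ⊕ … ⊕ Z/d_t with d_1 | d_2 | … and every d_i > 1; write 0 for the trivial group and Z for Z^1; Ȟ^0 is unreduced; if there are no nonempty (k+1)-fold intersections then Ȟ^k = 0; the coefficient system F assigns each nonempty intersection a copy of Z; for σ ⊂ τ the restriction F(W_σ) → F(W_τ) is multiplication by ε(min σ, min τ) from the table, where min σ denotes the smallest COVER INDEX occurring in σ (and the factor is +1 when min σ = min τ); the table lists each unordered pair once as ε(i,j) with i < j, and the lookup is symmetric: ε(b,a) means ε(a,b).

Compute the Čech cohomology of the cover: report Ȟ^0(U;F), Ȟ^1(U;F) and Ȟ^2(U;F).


nerve of the cover:
  W12={p1,p5} W14={p9,p12} W23={p3,p11} W34={p2}
C dims 4,4; δ0: rk 3, SNF 1^3
Ȟ^0 = (4 − 3) − 0 = 1, so Ȟ^0 ≅ Z
Ȟ^1 = (4 − 0) − 3 = 1, so Ȟ^1 ≅ Z
Ȟ^2 = (0 − 0) − 0 = 0, so Ȟ^2 ≅ 0

Ȟ^0(U;F) ≅ Z,  Ȟ^1(U;F) ≅ Z,  Ȟ^2(U;F) ≅ 0


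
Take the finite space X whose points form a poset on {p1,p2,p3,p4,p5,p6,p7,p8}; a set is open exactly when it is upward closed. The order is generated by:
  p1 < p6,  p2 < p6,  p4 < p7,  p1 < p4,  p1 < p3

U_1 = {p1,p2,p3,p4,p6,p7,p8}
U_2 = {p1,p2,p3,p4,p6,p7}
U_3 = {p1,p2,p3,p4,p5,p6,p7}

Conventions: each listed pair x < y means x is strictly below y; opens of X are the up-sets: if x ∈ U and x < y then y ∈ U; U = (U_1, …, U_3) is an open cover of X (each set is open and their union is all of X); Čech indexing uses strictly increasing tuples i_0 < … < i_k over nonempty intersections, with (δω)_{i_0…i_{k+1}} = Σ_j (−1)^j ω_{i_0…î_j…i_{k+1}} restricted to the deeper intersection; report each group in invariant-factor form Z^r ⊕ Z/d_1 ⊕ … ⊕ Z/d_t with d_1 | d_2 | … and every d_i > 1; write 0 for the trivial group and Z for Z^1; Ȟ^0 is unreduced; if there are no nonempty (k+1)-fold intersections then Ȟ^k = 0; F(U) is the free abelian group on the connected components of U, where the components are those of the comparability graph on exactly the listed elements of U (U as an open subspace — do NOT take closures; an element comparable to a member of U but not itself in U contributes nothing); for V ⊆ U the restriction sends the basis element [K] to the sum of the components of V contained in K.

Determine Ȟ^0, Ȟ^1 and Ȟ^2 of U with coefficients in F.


Ȟ^0(U;F) ≅ Z^3, Ȟ^1(U;F) ≅ 0, Ȟ^2(U;F) ≅ 0

intersection data:
  U12={p1,p2,p3,p4,p6,p7} U13={p1,p2,p3,p4,p6,p7} U23={p1,p2,p3,p4,p6,p7}
  U123={p1,p2,p3,p4,p6,p7}
components per intersection:
  U1: {p1,p2,p3,p4,p6,p7} {p8}
  U2: {p1,p2,p3,p4,p6,p7}
  U3: {p1,p2,p3,p4,p6,p7} {p5}
  U12: {p1,p2,p3,p4,p6,p7}
  U13: {p1,p2,p3,p4,p6,p7}
  U23: {p1,p2,p3,p4,p6,p7}
  U123: {p1,p2,p3,p4,p6,p7}
C dims 5,3,1; δ0: rk 2, SNF 1^2; δ1: rk 1, SNF 1^1
Ȟ^0 = (5 − 2) − 0 = 3, so Ȟ^0 ≅ Z^3
Ȟ^1 = (3 − 1) − 2 = 0, so Ȟ^1 ≅ 0
Ȟ^2 = (1 − 0) − 1 = 0, so Ȟ^2 ≅ 0


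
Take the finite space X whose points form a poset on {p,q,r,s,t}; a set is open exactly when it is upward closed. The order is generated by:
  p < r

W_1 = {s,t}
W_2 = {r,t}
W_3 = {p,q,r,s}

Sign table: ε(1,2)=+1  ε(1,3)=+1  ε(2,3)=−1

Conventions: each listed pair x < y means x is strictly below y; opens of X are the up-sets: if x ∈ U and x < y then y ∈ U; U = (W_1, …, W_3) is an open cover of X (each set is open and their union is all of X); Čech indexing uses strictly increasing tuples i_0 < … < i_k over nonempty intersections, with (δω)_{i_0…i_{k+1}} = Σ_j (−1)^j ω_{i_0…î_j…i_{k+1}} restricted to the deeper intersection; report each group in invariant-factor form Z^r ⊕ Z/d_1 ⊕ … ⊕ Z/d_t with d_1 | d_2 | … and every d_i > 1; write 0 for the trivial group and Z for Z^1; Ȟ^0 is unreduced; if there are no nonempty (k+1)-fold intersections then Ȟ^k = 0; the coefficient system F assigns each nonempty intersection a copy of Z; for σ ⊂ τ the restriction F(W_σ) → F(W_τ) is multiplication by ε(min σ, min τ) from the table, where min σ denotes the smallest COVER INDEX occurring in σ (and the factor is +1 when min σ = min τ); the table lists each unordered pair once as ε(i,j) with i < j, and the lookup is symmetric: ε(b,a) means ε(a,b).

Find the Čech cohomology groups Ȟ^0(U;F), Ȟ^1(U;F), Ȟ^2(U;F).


Ȟ^0 ≅ 0; Ȟ^1 ≅ Z/2; Ȟ^2 ≅ 0

nerve of the cover:
  W12={t} W13={s} W23={r}
C dims 3,3; δ0: rk 3, SNF 1^2·2
Ȟ^0 = (3 − 3) − 0 = 0, so Ȟ^0 ≅ 0
Ȟ^1 = (3 − 0) − 3 = 0 plus torsion [2], so Ȟ^1 ≅ Z/2
Ȟ^2 = (0 − 0) − 0 = 0, so Ȟ^2 ≅ 0


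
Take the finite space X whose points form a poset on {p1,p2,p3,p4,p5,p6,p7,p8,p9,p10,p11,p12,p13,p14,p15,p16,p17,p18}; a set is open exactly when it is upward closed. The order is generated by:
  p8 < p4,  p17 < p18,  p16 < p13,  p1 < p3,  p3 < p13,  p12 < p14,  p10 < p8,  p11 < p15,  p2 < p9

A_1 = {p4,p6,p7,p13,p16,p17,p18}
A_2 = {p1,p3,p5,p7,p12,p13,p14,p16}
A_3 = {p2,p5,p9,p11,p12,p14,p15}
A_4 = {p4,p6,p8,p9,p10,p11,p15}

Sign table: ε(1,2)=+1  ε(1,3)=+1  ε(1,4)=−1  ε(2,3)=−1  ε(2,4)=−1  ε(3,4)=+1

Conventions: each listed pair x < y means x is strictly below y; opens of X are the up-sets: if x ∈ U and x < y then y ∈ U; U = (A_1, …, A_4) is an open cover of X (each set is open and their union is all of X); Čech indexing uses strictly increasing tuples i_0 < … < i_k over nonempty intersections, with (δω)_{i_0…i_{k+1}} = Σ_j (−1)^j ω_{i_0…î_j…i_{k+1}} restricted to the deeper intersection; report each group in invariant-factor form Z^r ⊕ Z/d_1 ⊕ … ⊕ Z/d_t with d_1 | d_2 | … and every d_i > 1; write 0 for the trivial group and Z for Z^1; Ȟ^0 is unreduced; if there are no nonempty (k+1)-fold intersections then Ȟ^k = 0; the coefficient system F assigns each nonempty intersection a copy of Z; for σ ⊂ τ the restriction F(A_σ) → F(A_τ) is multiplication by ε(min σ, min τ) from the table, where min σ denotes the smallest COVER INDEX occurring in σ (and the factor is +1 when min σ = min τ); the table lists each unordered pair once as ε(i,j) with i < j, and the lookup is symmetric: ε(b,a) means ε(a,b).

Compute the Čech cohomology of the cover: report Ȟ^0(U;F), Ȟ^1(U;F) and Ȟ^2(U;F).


Ȟ^0 ≅ Z, Ȟ^1 ≅ Z, Ȟ^2 ≅ 0

nerve simplices:
  A12={p7,p13,p16} A14={p4,p6} A23={p5,p12,p14} A34={p9,p11,p15}
C dims 4,4; δ0: rk 3, SNF 1^3
degree 0: 4−3−0 = 1 → Ȟ^0 ≅ Z
degree 1: 4−0−3 = 1 → Ȟ^1 ≅ Z
degree 2: 0−0−0 = 0 → Ȟ^2 ≅ 0


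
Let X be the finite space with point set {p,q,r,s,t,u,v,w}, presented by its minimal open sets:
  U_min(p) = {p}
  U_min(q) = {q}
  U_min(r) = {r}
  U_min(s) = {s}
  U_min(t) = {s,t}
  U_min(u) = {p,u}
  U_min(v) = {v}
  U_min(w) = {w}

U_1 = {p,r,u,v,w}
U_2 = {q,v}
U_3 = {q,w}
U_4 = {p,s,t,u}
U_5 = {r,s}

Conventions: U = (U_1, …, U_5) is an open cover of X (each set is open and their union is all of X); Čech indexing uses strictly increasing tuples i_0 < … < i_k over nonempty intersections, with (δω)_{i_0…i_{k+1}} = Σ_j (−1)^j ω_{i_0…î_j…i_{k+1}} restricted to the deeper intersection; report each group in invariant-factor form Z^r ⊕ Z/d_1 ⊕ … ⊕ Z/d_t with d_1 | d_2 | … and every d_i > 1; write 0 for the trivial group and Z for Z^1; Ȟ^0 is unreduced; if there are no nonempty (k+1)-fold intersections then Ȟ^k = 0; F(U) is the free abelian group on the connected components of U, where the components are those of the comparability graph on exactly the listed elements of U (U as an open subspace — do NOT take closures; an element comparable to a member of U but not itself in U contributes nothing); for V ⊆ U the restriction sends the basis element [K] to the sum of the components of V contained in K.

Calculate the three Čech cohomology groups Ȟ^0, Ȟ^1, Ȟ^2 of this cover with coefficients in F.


nonempty overlaps:
  U12={v} U13={w} U14={p,u} U15={r} U23={q} U45={s}
components per intersection:
  U1: {p,u} {r} {v} {w}
  U2: {q} {v}
  U3: {q} {w}
  U4: {p,u} {s,t}
  U5: {r} {s}
  U12: {v}
  U13: {w}
  U14: {p,u}
  U15: {r}
  U23: {q}
  U45: {s}
C dims 12,6; δ0: rk 6, SNF 1^6
degree 0: 12−6−0 = 6 → Ȟ^0 ≅ Z^6
degree 1: 6−0−6 = 0 → Ȟ^1 ≅ 0
degree 2: 0−0−0 = 0 → Ȟ^2 ≅ 0

Ȟ^0(U;F) ≅ Z^6, Ȟ^1(U;F) ≅ 0, Ȟ^2(U;F) ≅ 0


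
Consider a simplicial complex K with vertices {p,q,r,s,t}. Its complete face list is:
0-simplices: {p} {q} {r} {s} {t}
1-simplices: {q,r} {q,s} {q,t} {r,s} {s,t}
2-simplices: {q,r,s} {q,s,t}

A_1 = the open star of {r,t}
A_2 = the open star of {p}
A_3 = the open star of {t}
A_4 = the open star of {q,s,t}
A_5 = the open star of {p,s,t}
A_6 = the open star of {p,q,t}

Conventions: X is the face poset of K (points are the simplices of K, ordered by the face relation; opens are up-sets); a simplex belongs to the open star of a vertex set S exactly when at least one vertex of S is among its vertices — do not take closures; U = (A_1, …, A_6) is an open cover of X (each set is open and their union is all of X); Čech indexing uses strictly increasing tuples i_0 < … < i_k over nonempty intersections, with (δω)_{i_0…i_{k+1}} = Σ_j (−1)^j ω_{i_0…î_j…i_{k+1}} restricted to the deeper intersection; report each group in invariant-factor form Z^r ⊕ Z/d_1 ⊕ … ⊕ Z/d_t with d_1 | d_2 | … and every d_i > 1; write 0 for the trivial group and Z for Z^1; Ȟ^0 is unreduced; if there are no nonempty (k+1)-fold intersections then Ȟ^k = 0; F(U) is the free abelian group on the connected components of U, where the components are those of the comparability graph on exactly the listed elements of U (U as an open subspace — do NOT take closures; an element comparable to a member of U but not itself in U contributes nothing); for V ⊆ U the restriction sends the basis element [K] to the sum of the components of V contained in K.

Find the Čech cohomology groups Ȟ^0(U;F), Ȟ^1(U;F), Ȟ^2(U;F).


nonempty overlaps:
  A1={{r},{t},{q,r},{q,t},{r,s},{s,t},{q,r,s},{q,s,t}} A2={{p}} A3={{t},{q,t},{s,t},{q,s,t}} A4={{q},{s},{t},{q,r},{q,s},{q,t},{r,s},{s,t},{q,r,s},{q,s,t}} A5={{p},{s},{t},{q,s},{q,t},{r,s},{s,t},{q,r,s},{q,s,t}} A6={{p},{q},{t},{q,r},{q,s},{q,t},{s,t},{q,r,s},{q,s,t}}
  A13={{t},{q,t},{s,t},{q,s,t}} A14={{t},{q,r},{q,t},{r,s},{s,t},{q,r,s},{q,s,t}} A15={{t},{q,t},{r,s},{s,t},{q,r,s},{q,s,t}} A16={{t},{q,r},{q,t},{s,t},{q,r,s},{q,s,t}} A25={{p}} A26={{p}} A34={{t},{q,t},{s,t},{q,s,t}} A35={{t},{q,t},{s,t},{q,s,t}} A36={{t},{q,t},{s,t},{q,s,t}} A45={{s},{t},{q,s},{q,t},{r,s},{s,t},{q,r,s},{q,s,t}} A46={{q},{t},{q,r},{q,s},{q,t},{s,t},{q,r,s},{q,s,t}} A56={{p},{t},{q,s},{q,t},{s,t},{q,r,s},{q,s,t}}
  A134={{t},{q,t},{s,t},{q,s,t}} A135={{t},{q,t},{s,t},{q,s,t}} A136={{t},{q,t},{s,t},{q,s,t}} A145={{t},{q,t},{r,s},{s,t},{q,r,s},{q,s,t}} A146={{t},{q,r},{q,t},{s,t},{q,r,s},{q,s,t}} A156={{t},{q,t},{s,t},{q,r,s},{q,s,t}} A256={{p}} A345={{t},{q,t},{s,t},{q,s,t}} A346={{t},{q,t},{s,t},{q,s,t}} A356={{t},{q,t},{s,t},{q,s,t}} A456={{t},{q,s},{q,t},{s,t},{q,r,s},{q,s,t}}
  A1345={{t},{q,t},{s,t},{q,s,t}} A1346={{t},{q,t},{s,t},{q,s,t}} A1356={{t},{q,t},{s,t},{q,s,t}} A1456={{t},{q,t},{s,t},{q,r,s},{q,s,t}} A3456={{t},{q,t},{s,t},{q,s,t}}
  A13456={{t},{q,t},{s,t},{q,s,t}}
components per intersection:
  A1: {{r},{q,r},{r,s},{q,r,s}} {{t},{q,t},{s,t},{q,s,t}}
  A2: {{p}}
  A3: {{t},{q,t},{s,t},{q,s,t}}
  A4: {{q},{s},{t},{q,r},{q,s},{q,t},{r,s},{s,t},{q,r,s},{q,s,t}}
  A5: {{p}} {{s},{t},{q,s},{q,t},{r,s},{s,t},{q,r,s},{q,s,t}}
  A6: {{p}} {{q},{t},{q,r},{q,s},{q,t},{s,t},{q,r,s},{q,s,t}}
  A13: {{t},{q,t},{s,t},{q,s,t}}
  A14: {{t},{q,t},{s,t},{q,s,t}} {{q,r},{r,s},{q,r,s}}
  A15: {{t},{q,t},{s,t},{q,s,t}} {{r,s},{q,r,s}}
  A16: {{t},{q,t},{s,t},{q,s,t}} {{q,r},{q,r,s}}
  A25: {{p}}
  A26: {{p}}
  A34: {{t},{q,t},{s,t},{q,s,t}}
  A35: {{t},{q,t},{s,t},{q,s,t}}
  A36: {{t},{q,t},{s,t},{q,s,t}}
  A45: {{s},{t},{q,s},{q,t},{r,s},{s,t},{q,r,s},{q,s,t}}
  A46: {{q},{t},{q,r},{q,s},{q,t},{s,t},{q,r,s},{q,s,t}}
  A56: {{p}} {{t},{q,s},{q,t},{s,t},{q,r,s},{q,s,t}}
  A134: {{t},{q,t},{s,t},{q,s,t}}
  A135: {{t},{q,t},{s,t},{q,s,t}}
  A136: {{t},{q,t},{s,t},{q,s,t}}
  A145: {{t},{q,t},{s,t},{q,s,t}} {{r,s},{q,r,s}}
  A146: {{t},{q,t},{s,t},{q,s,t}} {{q,r},{q,r,s}}
  A156: {{t},{q,t},{s,t},{q,s,t}} {{q,r,s}}
  A256: {{p}}
  A345: {{t},{q,t},{s,t},{q,s,t}}
  A346: {{t},{q,t},{s,t},{q,s,t}}
  A356: {{t},{q,t},{s,t},{q,s,t}}
  A456: {{t},{q,s},{q,t},{s,t},{q,r,s},{q,s,t}}
  A1345: {{t},{q,t},{s,t},{q,s,t}}
  A1346: {{t},{q,t},{s,t},{q,s,t}}
  A1356: {{t},{q,t},{s,t},{q,s,t}}
  A1456: {{t},{q,t},{s,t},{q,s,t}} {{q,r,s}}
  A3456: {{t},{q,t},{s,t},{q,s,t}}
  A13456: {{t},{q,t},{s,t},{q,s,t}}
C dims 9,16,14,6; δ0: rk 7, SNF 1^7; δ1: rk 9, SNF 1^9; δ2: rk 5, SNF 1^5
degree 0: 9−7−0 = 2 → Ȟ^0 ≅ Z^2
degree 1: 16−9−7 = 0 → Ȟ^1 ≅ 0
degree 2: 14−5−9 = 0 → Ȟ^2 ≅ 0

Ȟ^0 = Z^2,  Ȟ^1 = 0,  Ȟ^2 = 0
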